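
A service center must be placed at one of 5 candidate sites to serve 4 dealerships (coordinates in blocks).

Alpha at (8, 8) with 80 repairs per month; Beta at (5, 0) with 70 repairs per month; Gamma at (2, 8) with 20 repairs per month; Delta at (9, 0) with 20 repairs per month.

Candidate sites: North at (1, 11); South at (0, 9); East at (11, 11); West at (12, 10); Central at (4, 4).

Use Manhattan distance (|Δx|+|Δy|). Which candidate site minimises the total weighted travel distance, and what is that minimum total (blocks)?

Central, total 1290 blocks

Total weighted distance at each candidate:
  North (1, 11): total = 2310
  South (0, 9): total = 2120
  East (11, 11): total = 2170
  West (12, 10): total = 2170
  Central (4, 4): total = 1290
Minimum is at Central with total 1290 blocks.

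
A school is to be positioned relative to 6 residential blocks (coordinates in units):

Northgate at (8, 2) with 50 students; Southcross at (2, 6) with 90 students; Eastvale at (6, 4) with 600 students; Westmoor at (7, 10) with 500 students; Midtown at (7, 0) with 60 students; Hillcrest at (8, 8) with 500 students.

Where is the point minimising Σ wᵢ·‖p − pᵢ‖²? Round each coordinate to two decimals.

(6.72, 6.69)

The minimiser of Σwᵢ‖p−pᵢ‖² is the weighted centroid p* = (Σwᵢpᵢ)/(Σwᵢ).
Σwᵢ = 1800.
Σwᵢxᵢ = 50·8 + 90·2 + 600·6 + 500·7 + 60·7 + 500·8 = 12100.
Σwᵢyᵢ = 50·2 + 90·6 + 600·4 + 500·10 + 60·0 + 500·8 = 12040.
x* = 12100/1800 = 6.72, y* = 12040/1800 = 6.69.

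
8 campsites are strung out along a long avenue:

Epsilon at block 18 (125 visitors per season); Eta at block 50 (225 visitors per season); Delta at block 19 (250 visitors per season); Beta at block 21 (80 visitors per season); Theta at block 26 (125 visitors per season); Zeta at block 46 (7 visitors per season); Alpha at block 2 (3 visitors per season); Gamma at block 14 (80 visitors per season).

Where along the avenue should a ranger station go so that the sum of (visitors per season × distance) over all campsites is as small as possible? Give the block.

x = 19

For a sum of weighted absolute distances on a line, the optimum is the weighted median (not the mean). Total weight W = 895; half-weight = 447.5.
Sort by position and accumulate weight:
  block 2 (Alpha, w=3) → cum 3
  block 14 (Gamma, w=80) → cum 83
  block 18 (Epsilon, w=125) → cum 208
  block 19 (Delta, w=250) → cum 458  ≥ 447.5 → median here
  block 21 (Beta, w=80) → cum 538
  block 26 (Theta, w=125) → cum 663
  block 46 (Zeta, w=7) → cum 670
  block 50 (Eta, w=225) → cum 895
Optimal location: block 19.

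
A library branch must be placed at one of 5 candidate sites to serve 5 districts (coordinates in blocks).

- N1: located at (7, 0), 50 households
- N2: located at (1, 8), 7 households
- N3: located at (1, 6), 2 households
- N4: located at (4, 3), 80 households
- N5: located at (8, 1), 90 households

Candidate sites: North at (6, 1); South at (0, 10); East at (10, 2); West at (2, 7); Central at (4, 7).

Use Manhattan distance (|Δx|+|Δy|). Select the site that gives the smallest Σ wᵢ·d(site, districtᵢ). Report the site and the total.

Total weighted distance at each candidate:
  North (6, 1): total = 704
  South (0, 10): total = 3291
  East (10, 2): total = 1211
  West (2, 7): total = 2178
  Central (4, 7): total = 1756
Minimum is at North with total 704 blocks.

North, total 704 blocks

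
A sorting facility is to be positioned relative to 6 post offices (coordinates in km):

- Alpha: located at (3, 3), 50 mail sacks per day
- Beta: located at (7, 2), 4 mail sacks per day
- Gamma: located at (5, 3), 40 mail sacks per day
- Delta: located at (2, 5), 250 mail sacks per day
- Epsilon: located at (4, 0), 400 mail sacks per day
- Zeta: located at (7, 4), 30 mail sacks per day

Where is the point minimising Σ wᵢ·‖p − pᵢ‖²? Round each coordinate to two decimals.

(3.47, 2.13)

The minimiser of Σwᵢ‖p−pᵢ‖² is the weighted centroid p* = (Σwᵢpᵢ)/(Σwᵢ).
Σwᵢ = 774.
Σwᵢxᵢ = 50·3 + 4·7 + 40·5 + 250·2 + 400·4 + 30·7 = 2688.
Σwᵢyᵢ = 50·3 + 4·2 + 40·3 + 250·5 + 400·0 + 30·4 = 1648.
x* = 2688/774 = 3.47, y* = 1648/774 = 2.13.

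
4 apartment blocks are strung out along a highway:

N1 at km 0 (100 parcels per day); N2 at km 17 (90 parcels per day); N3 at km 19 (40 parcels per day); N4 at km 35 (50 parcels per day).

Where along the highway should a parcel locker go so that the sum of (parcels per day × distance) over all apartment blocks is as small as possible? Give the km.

x = 17

For a sum of weighted absolute distances on a line, the optimum is the weighted median (not the mean). Total weight W = 280; half-weight = 140.
Sort by position and accumulate weight:
  km 0 (N1, w=100) → cum 100
  km 17 (N2, w=90) → cum 190  ≥ 140 → median here
  km 19 (N3, w=40) → cum 230
  km 35 (N4, w=50) → cum 280
Optimal location: km 17.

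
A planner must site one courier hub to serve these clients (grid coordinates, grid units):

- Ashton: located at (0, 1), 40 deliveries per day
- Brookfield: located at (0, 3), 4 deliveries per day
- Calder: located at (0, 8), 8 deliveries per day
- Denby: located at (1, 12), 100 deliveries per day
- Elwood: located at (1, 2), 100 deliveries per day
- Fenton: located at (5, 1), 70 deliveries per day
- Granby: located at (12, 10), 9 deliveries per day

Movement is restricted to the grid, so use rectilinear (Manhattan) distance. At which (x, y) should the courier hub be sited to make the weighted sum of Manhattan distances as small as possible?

Manhattan distance separates: Σwᵢ(|x−xᵢ|+|y−yᵢ|) = Σwᵢ|x−xᵢ| + Σwᵢ|y−yᵢ|, so x and y are optimised independently as 1-D weighted medians.
Total weight W = 331; half = 165.5.
x-coordinate, sorted with cumulative weight:
  x=0 (Ashton, w=40) cum 40
  x=0 (Brookfield, w=4) cum 44
  x=0 (Calder, w=8) cum 52
  x=1 (Denby, w=100) cum 152
  x=1 (Elwood, w=100) cum 252  ← median
  x=5 (Fenton, w=70) cum 322
  x=12 (Granby, w=9) cum 331
⇒ x* = 1
y-coordinate, sorted with cumulative weight:
  y=1 (Ashton, w=40) cum 40
  y=1 (Fenton, w=70) cum 110
  y=2 (Elwood, w=100) cum 210  ← median
  y=3 (Brookfield, w=4) cum 214
  y=8 (Calder, w=8) cum 222
  y=10 (Granby, w=9) cum 231
  y=12 (Denby, w=100) cum 331
⇒ y* = 2

(1, 2)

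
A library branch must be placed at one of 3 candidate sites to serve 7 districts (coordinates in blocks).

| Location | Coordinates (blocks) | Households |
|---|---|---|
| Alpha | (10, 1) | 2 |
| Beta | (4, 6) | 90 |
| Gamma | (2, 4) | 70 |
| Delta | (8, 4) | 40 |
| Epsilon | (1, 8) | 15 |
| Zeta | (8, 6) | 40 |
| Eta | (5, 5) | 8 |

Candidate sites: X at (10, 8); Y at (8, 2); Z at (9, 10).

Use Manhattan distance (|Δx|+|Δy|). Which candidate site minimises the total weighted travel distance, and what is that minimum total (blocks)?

Total weighted distance at each candidate:
  X (10, 8): total = 2173
  Y (8, 2): total = 1769
  Z (9, 10): total = 2442
Minimum is at Y with total 1769 blocks.

Y, total 1769 blocks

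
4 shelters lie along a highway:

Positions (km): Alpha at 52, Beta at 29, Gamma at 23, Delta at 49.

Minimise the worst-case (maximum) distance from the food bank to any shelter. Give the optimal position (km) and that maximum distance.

The 1-center on a line is the midpoint of the two extreme points: leftmost at 23, rightmost at 52.
Optimal location = (23 + 52)/2 = 37.5; maximum distance = (52 − 23)/2 = 14.5.

location 37.5, max distance 14.5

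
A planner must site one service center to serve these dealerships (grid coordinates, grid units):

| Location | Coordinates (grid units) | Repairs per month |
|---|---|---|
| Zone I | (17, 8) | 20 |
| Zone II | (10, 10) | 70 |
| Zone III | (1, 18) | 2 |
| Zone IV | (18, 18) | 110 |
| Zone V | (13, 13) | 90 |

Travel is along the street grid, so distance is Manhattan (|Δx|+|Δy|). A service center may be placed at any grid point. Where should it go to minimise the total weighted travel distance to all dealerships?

Manhattan distance separates: Σwᵢ(|x−xᵢ|+|y−yᵢ|) = Σwᵢ|x−xᵢ| + Σwᵢ|y−yᵢ|, so x and y are optimised independently as 1-D weighted medians.
Total weight W = 292; half = 146.
x-coordinate, sorted with cumulative weight:
  x=1 (Zone III, w=2) cum 2
  x=10 (Zone II, w=70) cum 72
  x=13 (Zone V, w=90) cum 162  ← median
  x=17 (Zone I, w=20) cum 182
  x=18 (Zone IV, w=110) cum 292
⇒ x* = 13
y-coordinate, sorted with cumulative weight:
  y=8 (Zone I, w=20) cum 20
  y=10 (Zone II, w=70) cum 90
  y=13 (Zone V, w=90) cum 180  ← median
  y=18 (Zone III, w=2) cum 182
  y=18 (Zone IV, w=110) cum 292
⇒ y* = 13

(13, 13)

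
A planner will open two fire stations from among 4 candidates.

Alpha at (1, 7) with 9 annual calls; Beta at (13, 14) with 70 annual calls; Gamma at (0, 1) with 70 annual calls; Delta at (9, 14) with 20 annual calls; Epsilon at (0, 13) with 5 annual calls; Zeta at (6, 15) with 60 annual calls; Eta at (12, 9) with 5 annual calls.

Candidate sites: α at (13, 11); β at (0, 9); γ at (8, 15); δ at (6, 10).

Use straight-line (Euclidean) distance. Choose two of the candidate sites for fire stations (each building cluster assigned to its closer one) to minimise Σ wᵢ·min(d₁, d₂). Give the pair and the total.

{β, γ}, total 1141.4

Evaluate every pair (each demand assigned to the nearer of the two):
  {β, γ}: total = 1141.4
  {γ, δ}: total = 1378.8
  {α, β}: total = 1405.0
  {α, δ}: total = 1464.4
  {β, δ}: total = 1594.9
  {α, γ}: total = 1635.1
Best pair: {β, γ} with total 1141.4.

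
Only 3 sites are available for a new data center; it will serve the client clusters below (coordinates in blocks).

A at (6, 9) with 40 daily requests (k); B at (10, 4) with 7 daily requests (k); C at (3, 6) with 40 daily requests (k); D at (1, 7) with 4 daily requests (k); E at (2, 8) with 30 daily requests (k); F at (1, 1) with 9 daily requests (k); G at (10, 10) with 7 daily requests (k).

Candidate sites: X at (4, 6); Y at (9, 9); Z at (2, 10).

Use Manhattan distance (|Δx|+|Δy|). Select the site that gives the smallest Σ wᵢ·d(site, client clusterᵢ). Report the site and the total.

X, total 574 blocks

Total weighted distance at each candidate:
  X (4, 6): total = 574
  Y (9, 9): total = 960
  Z (2, 10): total = 720
Minimum is at X with total 574 blocks.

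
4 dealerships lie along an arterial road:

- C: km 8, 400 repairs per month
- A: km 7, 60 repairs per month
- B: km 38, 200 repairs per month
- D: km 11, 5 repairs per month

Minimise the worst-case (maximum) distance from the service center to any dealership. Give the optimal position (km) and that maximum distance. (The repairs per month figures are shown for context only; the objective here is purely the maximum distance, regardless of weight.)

location 22.5, max distance 15.5

The 1-center on a line is the midpoint of the two extreme points: leftmost at 7, rightmost at 38.
Optimal location = (7 + 38)/2 = 22.5; maximum distance = (38 − 7)/2 = 15.5.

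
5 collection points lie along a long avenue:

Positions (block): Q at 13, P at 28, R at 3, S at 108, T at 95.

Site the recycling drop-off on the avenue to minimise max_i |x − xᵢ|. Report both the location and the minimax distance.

The 1-center on a line is the midpoint of the two extreme points: leftmost at 3, rightmost at 108.
Optimal location = (3 + 108)/2 = 55.5; maximum distance = (108 − 3)/2 = 52.5.

location 55.5, max distance 52.5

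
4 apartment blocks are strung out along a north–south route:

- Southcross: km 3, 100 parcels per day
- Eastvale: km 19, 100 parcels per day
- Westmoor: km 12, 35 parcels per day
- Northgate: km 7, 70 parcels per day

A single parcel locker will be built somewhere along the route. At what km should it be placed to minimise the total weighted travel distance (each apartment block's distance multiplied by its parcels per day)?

For a sum of weighted absolute distances on a line, the optimum is the weighted median (not the mean). Total weight W = 305; half-weight = 152.5.
Sort by position and accumulate weight:
  km 3 (Southcross, w=100) → cum 100
  km 7 (Northgate, w=70) → cum 170  ≥ 152.5 → median here
  km 12 (Westmoor, w=35) → cum 205
  km 19 (Eastvale, w=100) → cum 305
Optimal location: km 7.

x = 7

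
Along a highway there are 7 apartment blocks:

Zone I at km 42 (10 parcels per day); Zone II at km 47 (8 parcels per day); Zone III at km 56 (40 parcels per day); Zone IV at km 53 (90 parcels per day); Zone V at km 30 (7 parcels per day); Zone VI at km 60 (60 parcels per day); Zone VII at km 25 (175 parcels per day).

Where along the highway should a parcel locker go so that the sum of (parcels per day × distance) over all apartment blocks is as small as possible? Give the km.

For a sum of weighted absolute distances on a line, the optimum is the weighted median (not the mean). Total weight W = 390; half-weight = 195.
Sort by position and accumulate weight:
  km 25 (Zone VII, w=175) → cum 175
  km 30 (Zone V, w=7) → cum 182
  km 42 (Zone I, w=10) → cum 192
  km 47 (Zone II, w=8) → cum 200  ≥ 195 → median here
  km 53 (Zone IV, w=90) → cum 290
  km 56 (Zone III, w=40) → cum 330
  km 60 (Zone VI, w=60) → cum 390
Optimal location: km 47.

x = 47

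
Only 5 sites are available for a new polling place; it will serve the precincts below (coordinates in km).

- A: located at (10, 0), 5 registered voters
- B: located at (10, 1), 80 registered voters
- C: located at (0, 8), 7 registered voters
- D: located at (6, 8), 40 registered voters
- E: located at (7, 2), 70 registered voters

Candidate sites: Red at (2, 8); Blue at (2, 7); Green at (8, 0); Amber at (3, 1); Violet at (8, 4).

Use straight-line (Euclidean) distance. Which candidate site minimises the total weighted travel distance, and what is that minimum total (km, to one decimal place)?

Violet, total 708.8 km

Total weighted distance at each candidate:
  Red (2, 8): total = 1627.7
  Blue (2, 7): total = 1528.7
  Green (8, 0): total = 754.5
  Amber (3, 1): total = 1241.9
  Violet (8, 4): total = 708.8
Minimum is at Violet with total 708.8 km.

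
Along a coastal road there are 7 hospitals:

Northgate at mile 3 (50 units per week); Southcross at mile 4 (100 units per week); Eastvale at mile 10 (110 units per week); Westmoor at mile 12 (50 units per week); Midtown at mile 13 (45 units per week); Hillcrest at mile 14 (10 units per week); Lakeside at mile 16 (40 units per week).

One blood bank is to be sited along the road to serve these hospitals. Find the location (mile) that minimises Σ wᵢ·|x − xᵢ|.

For a sum of weighted absolute distances on a line, the optimum is the weighted median (not the mean). Total weight W = 405; half-weight = 202.5.
Sort by position and accumulate weight:
  mile 3 (Northgate, w=50) → cum 50
  mile 4 (Southcross, w=100) → cum 150
  mile 10 (Eastvale, w=110) → cum 260  ≥ 202.5 → median here
  mile 12 (Westmoor, w=50) → cum 310
  mile 13 (Midtown, w=45) → cum 355
  mile 14 (Hillcrest, w=10) → cum 365
  mile 16 (Lakeside, w=40) → cum 405
Optimal location: mile 10.

x = 10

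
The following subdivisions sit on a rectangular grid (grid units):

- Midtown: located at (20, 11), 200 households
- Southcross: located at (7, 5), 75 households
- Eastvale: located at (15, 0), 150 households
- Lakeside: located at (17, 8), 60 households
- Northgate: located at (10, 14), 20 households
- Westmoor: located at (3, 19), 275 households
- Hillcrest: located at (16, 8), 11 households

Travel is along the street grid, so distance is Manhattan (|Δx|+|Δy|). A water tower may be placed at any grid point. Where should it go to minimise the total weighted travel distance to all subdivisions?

Manhattan distance separates: Σwᵢ(|x−xᵢ|+|y−yᵢ|) = Σwᵢ|x−xᵢ| + Σwᵢ|y−yᵢ|, so x and y are optimised independently as 1-D weighted medians.
Total weight W = 791; half = 395.5.
x-coordinate, sorted with cumulative weight:
  x=3 (Westmoor, w=275) cum 275
  x=7 (Southcross, w=75) cum 350
  x=10 (Northgate, w=20) cum 370
  x=15 (Eastvale, w=150) cum 520  ← median
  x=16 (Hillcrest, w=11) cum 531
  x=17 (Lakeside, w=60) cum 591
  x=20 (Midtown, w=200) cum 791
⇒ x* = 15
y-coordinate, sorted with cumulative weight:
  y=0 (Eastvale, w=150) cum 150
  y=5 (Southcross, w=75) cum 225
  y=8 (Lakeside, w=60) cum 285
  y=8 (Hillcrest, w=11) cum 296
  y=11 (Midtown, w=200) cum 496  ← median
  y=14 (Northgate, w=20) cum 516
  y=19 (Westmoor, w=275) cum 791
⇒ y* = 11

(15, 11)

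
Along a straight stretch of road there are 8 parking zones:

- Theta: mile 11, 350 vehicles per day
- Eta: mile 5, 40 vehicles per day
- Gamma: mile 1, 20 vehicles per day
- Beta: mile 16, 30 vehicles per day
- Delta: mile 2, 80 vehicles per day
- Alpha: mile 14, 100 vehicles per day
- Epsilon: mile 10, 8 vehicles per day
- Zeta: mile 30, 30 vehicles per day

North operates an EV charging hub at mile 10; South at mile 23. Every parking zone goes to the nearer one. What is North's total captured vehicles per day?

628

The indifferent point is the midpoint (10+23)/2 = 16.5; parking zones left of it (closer to North at 10) go to North, those right go to South.
  Gamma at 1 (w=20) → North
  Delta at 2 (w=80) → North
  Eta at 5 (w=40) → North
  Epsilon at 10 (w=8) → North
  Theta at 11 (w=350) → North
  Alpha at 14 (w=100) → North
  Beta at 16 (w=30) → North
  Zeta at 30 (w=30) → South
North captures 628; South captures 30.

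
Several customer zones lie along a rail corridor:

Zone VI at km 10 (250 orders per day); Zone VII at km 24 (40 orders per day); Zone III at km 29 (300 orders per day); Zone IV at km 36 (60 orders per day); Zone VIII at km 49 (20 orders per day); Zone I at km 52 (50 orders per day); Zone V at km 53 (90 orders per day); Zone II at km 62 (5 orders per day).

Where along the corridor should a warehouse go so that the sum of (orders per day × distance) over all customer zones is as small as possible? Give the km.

x = 29

For a sum of weighted absolute distances on a line, the optimum is the weighted median (not the mean). Total weight W = 815; half-weight = 407.5.
Sort by position and accumulate weight:
  km 10 (Zone VI, w=250) → cum 250
  km 24 (Zone VII, w=40) → cum 290
  km 29 (Zone III, w=300) → cum 590  ≥ 407.5 → median here
  km 36 (Zone IV, w=60) → cum 650
  km 49 (Zone VIII, w=20) → cum 670
  km 52 (Zone I, w=50) → cum 720
  km 53 (Zone V, w=90) → cum 810
  km 62 (Zone II, w=5) → cum 815
Optimal location: km 29.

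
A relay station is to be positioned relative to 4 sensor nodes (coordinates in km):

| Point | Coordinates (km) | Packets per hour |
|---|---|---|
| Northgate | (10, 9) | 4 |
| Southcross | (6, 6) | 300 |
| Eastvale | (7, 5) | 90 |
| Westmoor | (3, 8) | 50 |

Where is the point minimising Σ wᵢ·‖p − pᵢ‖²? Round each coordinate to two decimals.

The minimiser of Σwᵢ‖p−pᵢ‖² is the weighted centroid p* = (Σwᵢpᵢ)/(Σwᵢ).
Σwᵢ = 444.
Σwᵢxᵢ = 4·10 + 300·6 + 90·7 + 50·3 = 2620.
Σwᵢyᵢ = 4·9 + 300·6 + 90·5 + 50·8 = 2686.
x* = 2620/444 = 5.90, y* = 2686/444 = 6.05.

(5.90, 6.05)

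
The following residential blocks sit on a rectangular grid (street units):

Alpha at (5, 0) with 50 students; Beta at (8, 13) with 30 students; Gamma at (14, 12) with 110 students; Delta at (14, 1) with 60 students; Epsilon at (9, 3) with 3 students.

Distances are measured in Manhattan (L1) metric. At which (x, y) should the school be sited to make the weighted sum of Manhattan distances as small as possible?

Manhattan distance separates: Σwᵢ(|x−xᵢ|+|y−yᵢ|) = Σwᵢ|x−xᵢ| + Σwᵢ|y−yᵢ|, so x and y are optimised independently as 1-D weighted medians.
Total weight W = 253; half = 126.5.
x-coordinate, sorted with cumulative weight:
  x=5 (Alpha, w=50) cum 50
  x=8 (Beta, w=30) cum 80
  x=9 (Epsilon, w=3) cum 83
  x=14 (Gamma, w=110) cum 193  ← median
  x=14 (Delta, w=60) cum 253
⇒ x* = 14
y-coordinate, sorted with cumulative weight:
  y=0 (Alpha, w=50) cum 50
  y=1 (Delta, w=60) cum 110
  y=3 (Epsilon, w=3) cum 113
  y=12 (Gamma, w=110) cum 223  ← median
  y=13 (Beta, w=30) cum 253
⇒ y* = 12

(14, 12)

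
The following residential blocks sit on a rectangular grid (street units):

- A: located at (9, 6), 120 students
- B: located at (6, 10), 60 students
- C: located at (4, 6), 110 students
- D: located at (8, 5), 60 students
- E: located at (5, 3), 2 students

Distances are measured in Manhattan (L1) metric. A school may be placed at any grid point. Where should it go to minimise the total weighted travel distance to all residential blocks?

(8, 6)

Manhattan distance separates: Σwᵢ(|x−xᵢ|+|y−yᵢ|) = Σwᵢ|x−xᵢ| + Σwᵢ|y−yᵢ|, so x and y are optimised independently as 1-D weighted medians.
Total weight W = 352; half = 176.
x-coordinate, sorted with cumulative weight:
  x=4 (C, w=110) cum 110
  x=5 (E, w=2) cum 112
  x=6 (B, w=60) cum 172
  x=8 (D, w=60) cum 232  ← median
  x=9 (A, w=120) cum 352
⇒ x* = 8
y-coordinate, sorted with cumulative weight:
  y=3 (E, w=2) cum 2
  y=5 (D, w=60) cum 62
  y=6 (A, w=120) cum 182  ← median
  y=6 (C, w=110) cum 292
  y=10 (B, w=60) cum 352
⇒ y* = 6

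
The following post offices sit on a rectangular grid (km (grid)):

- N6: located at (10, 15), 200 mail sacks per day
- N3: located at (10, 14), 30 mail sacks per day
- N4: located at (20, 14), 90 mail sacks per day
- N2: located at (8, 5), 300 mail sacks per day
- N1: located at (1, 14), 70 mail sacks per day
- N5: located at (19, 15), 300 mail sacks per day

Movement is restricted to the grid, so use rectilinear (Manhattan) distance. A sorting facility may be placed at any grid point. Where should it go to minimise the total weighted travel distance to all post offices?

(10, 15)

Manhattan distance separates: Σwᵢ(|x−xᵢ|+|y−yᵢ|) = Σwᵢ|x−xᵢ| + Σwᵢ|y−yᵢ|, so x and y are optimised independently as 1-D weighted medians.
Total weight W = 990; half = 495.
x-coordinate, sorted with cumulative weight:
  x=1 (N1, w=70) cum 70
  x=8 (N2, w=300) cum 370
  x=10 (N6, w=200) cum 570  ← median
  x=10 (N3, w=30) cum 600
  x=19 (N5, w=300) cum 900
  x=20 (N4, w=90) cum 990
⇒ x* = 10
y-coordinate, sorted with cumulative weight:
  y=5 (N2, w=300) cum 300
  y=14 (N3, w=30) cum 330
  y=14 (N4, w=90) cum 420
  y=14 (N1, w=70) cum 490
  y=15 (N6, w=200) cum 690  ← median
  y=15 (N5, w=300) cum 990
⇒ y* = 15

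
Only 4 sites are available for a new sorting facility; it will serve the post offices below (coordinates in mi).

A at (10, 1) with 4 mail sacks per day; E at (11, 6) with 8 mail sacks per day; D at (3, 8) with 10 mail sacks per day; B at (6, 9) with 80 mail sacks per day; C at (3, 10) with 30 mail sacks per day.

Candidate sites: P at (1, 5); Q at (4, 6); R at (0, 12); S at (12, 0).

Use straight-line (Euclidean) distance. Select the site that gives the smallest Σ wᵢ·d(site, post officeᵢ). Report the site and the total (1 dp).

Total weighted distance at each candidate:
  P (1, 5): total = 829.7
  Q (4, 6): total = 521.7
  R (0, 12): total = 854.5
  S (12, 0): total = 1447.0
Minimum is at Q with total 521.7 mi.

Q, total 521.7 mi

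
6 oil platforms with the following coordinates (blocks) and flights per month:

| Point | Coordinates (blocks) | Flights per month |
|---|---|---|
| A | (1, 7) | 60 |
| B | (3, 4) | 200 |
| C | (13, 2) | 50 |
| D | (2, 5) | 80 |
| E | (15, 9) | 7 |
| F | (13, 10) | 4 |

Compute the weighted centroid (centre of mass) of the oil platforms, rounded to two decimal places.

The minimiser of Σwᵢ‖p−pᵢ‖² is the weighted centroid p* = (Σwᵢpᵢ)/(Σwᵢ).
Σwᵢ = 401.
Σwᵢxᵢ = 60·1 + 200·3 + 50·13 + 80·2 + 7·15 + 4·13 = 1627.
Σwᵢyᵢ = 60·7 + 200·4 + 50·2 + 80·5 + 7·9 + 4·10 = 1823.
x* = 1627/401 = 4.06, y* = 1823/401 = 4.55.

(4.06, 4.55)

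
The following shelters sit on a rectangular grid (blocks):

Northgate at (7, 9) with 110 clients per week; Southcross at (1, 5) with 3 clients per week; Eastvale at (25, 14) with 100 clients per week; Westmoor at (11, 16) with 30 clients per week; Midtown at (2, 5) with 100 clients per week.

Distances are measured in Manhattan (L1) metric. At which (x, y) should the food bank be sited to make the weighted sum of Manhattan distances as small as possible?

Manhattan distance separates: Σwᵢ(|x−xᵢ|+|y−yᵢ|) = Σwᵢ|x−xᵢ| + Σwᵢ|y−yᵢ|, so x and y are optimised independently as 1-D weighted medians.
Total weight W = 343; half = 171.5.
x-coordinate, sorted with cumulative weight:
  x=1 (Southcross, w=3) cum 3
  x=2 (Midtown, w=100) cum 103
  x=7 (Northgate, w=110) cum 213  ← median
  x=11 (Westmoor, w=30) cum 243
  x=25 (Eastvale, w=100) cum 343
⇒ x* = 7
y-coordinate, sorted with cumulative weight:
  y=5 (Southcross, w=3) cum 3
  y=5 (Midtown, w=100) cum 103
  y=9 (Northgate, w=110) cum 213  ← median
  y=14 (Eastvale, w=100) cum 313
  y=16 (Westmoor, w=30) cum 343
⇒ y* = 9

(7, 9)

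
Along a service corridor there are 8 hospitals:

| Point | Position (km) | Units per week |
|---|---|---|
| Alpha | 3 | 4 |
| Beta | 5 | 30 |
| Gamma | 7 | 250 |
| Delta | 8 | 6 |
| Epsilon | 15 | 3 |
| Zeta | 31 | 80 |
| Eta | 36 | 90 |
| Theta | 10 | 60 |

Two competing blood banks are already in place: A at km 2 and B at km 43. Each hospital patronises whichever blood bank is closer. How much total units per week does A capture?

The indifferent point is the midpoint (2+43)/2 = 22.5; hospitals left of it (closer to A at 2) go to A, those right go to B.
  Alpha at 3 (w=4) → A
  Beta at 5 (w=30) → A
  Gamma at 7 (w=250) → A
  Delta at 8 (w=6) → A
  Theta at 10 (w=60) → A
  Epsilon at 15 (w=3) → A
  Zeta at 31 (w=80) → B
  Eta at 36 (w=90) → B
A captures 353; B captures 170.

353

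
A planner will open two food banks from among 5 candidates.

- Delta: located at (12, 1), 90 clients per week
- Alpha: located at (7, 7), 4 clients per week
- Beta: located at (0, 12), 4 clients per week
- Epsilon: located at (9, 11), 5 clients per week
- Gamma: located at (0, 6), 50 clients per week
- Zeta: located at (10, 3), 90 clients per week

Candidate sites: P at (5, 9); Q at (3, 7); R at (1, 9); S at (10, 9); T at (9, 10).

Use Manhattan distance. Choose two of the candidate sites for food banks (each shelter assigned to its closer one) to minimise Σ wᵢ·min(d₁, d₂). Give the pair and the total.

{R, S}, total 1691

Evaluate every pair (each demand assigned to the nearer of the two):
  {R, S}: total = 1691
  {Q, S}: total = 1703
  {P, S}: total = 1903
  {R, T}: total = 2041
  {Q, T}: total = 2053
  {S, T}: total = 2159
  {P, T}: total = 2253
  {P, R}: total = 2602
  {P, Q}: total = 2618
  {Q, R}: total = 2622
Best pair: {R, S} with total 1691.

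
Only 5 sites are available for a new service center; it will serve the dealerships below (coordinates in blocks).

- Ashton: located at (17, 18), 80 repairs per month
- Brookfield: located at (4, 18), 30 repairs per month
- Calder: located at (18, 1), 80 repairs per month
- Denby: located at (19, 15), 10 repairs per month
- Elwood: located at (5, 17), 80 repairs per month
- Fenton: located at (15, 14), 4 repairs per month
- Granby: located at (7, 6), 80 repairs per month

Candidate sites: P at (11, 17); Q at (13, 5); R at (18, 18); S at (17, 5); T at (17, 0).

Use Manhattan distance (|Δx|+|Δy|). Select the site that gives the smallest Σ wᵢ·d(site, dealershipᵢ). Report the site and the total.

P, total 4448 blocks

Total weighted distance at each candidate:
  P (11, 17): total = 4448
  Q (13, 5): total = 5104
  R (18, 18): total = 4888
  S (17, 5): total = 5184
  T (17, 0): total = 6364
Minimum is at P with total 4448 blocks.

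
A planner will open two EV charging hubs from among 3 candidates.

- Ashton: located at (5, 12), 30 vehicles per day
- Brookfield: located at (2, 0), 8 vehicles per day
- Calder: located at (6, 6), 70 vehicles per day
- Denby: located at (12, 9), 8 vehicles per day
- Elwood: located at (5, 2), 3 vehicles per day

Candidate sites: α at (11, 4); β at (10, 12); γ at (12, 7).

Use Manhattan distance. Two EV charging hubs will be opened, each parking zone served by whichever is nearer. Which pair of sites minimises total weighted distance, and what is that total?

Evaluate every pair (each demand assigned to the nearer of the two):
  {α, β}: total = 808
  {β, γ}: total = 828
  {α, γ}: total = 994
Best pair: {α, β} with total 808.

{α, β}, total 808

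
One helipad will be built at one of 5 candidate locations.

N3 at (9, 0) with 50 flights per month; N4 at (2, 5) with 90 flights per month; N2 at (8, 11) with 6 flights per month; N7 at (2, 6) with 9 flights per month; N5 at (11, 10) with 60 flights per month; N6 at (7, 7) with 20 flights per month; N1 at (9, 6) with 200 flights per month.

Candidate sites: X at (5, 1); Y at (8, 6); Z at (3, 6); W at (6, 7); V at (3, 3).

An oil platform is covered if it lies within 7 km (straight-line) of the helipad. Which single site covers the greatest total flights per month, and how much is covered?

Coverage radius r = 7 km; a point is covered iff (Δx)²+(Δy)² ≤ 7² = 49.
  X (5, 1): covers {N3, N4, N7, N6, N1} → 369
  Y (8, 6): covers {N3, N4, N2, N7, N5, N6, N1} → 435
  Z (3, 6): covers {N4, N7, N6, N1} → 319
  W (6, 7): covers {N4, N2, N7, N5, N6, N1} → 385
  V (3, 3): covers {N3, N4, N7, N6, N1} → 369
Maximum coverage at Y: 435 flights per month.

Y, covering 435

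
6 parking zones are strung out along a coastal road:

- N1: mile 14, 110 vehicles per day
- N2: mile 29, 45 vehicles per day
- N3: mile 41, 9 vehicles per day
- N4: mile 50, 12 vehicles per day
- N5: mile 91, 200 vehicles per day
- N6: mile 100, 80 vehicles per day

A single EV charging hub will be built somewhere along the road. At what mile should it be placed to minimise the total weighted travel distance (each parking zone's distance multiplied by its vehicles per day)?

For a sum of weighted absolute distances on a line, the optimum is the weighted median (not the mean). Total weight W = 456; half-weight = 228.
Sort by position and accumulate weight:
  mile 14 (N1, w=110) → cum 110
  mile 29 (N2, w=45) → cum 155
  mile 41 (N3, w=9) → cum 164
  mile 50 (N4, w=12) → cum 176
  mile 91 (N5, w=200) → cum 376  ≥ 228 → median here
  mile 100 (N6, w=80) → cum 456
Optimal location: mile 91.

x = 91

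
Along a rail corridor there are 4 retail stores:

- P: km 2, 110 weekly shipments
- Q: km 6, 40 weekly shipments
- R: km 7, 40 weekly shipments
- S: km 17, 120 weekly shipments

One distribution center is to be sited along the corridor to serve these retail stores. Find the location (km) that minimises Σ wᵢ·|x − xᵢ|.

x = 7

For a sum of weighted absolute distances on a line, the optimum is the weighted median (not the mean). Total weight W = 310; half-weight = 155.
Sort by position and accumulate weight:
  km 2 (P, w=110) → cum 110
  km 6 (Q, w=40) → cum 150
  km 7 (R, w=40) → cum 190  ≥ 155 → median here
  km 17 (S, w=120) → cum 310
Optimal location: km 7.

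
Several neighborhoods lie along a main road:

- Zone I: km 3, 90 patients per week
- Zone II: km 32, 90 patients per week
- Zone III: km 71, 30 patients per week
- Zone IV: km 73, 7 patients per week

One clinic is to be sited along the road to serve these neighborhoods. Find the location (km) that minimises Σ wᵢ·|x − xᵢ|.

x = 32

For a sum of weighted absolute distances on a line, the optimum is the weighted median (not the mean). Total weight W = 217; half-weight = 108.5.
Sort by position and accumulate weight:
  km 3 (Zone I, w=90) → cum 90
  km 32 (Zone II, w=90) → cum 180  ≥ 108.5 → median here
  km 71 (Zone III, w=30) → cum 210
  km 73 (Zone IV, w=7) → cum 217
Optimal location: km 32.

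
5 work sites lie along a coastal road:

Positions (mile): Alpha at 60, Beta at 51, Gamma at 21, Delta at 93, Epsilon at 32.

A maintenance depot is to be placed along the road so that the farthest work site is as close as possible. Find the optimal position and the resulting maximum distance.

The 1-center on a line is the midpoint of the two extreme points: leftmost at 21, rightmost at 93.
Optimal location = (21 + 93)/2 = 57; maximum distance = (93 − 21)/2 = 36.

location 57, max distance 36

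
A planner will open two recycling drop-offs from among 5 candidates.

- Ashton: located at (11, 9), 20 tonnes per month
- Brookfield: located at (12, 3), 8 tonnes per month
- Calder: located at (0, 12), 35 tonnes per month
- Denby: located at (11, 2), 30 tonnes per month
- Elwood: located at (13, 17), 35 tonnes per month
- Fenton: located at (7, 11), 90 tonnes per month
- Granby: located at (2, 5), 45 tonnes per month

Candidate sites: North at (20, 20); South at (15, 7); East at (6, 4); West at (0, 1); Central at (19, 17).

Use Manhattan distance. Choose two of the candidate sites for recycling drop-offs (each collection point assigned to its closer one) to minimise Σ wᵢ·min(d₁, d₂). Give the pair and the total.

{East, Central}, total 2111

Evaluate every pair (each demand assigned to the nearer of the two):
  {East, Central}: total = 2111
  {South, East}: total = 2241
  {North, East}: total = 2251
  {East, West}: total = 2496
  {South, West}: total = 2601
  {South, Central}: total = 3111
  {West, Central}: total = 3187
  {North, South}: total = 3251
  {North, West}: total = 3387
  {North, Central}: total = 5153
Best pair: {East, Central} with total 2111.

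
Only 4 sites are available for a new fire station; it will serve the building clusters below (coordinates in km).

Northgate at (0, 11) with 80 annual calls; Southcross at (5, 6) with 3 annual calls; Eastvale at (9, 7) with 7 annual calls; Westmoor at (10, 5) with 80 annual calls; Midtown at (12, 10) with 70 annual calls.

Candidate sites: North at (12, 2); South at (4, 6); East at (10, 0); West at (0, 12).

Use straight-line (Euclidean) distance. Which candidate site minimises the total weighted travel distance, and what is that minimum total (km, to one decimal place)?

South, total 1663.7 km

Total weighted distance at each candidate:
  North (12, 2): total = 2113.4
  South (4, 6): total = 1663.7
  East (10, 0): total = 2376.1
  West (0, 12): total = 2003.6
Minimum is at South with total 1663.7 km.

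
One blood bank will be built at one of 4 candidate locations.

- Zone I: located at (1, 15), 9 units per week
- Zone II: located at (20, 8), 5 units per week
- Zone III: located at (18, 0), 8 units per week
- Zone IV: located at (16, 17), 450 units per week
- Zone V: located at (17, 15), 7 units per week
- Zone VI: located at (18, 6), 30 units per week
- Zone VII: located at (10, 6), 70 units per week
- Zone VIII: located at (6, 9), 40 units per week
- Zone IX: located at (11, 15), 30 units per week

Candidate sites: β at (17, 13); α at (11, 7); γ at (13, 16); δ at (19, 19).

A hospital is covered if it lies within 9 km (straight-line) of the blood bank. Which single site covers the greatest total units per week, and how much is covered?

β, covering 522

Coverage radius r = 9 km; a point is covered iff (Δx)²+(Δy)² ≤ 9² = 81.
  β (17, 13): covers {Zone II, Zone IV, Zone V, Zone VI, Zone IX} → 522
  α (11, 7): covers {Zone VI, Zone VII, Zone VIII, Zone IX} → 170
  γ (13, 16): covers {Zone IV, Zone V, Zone IX} → 487
  δ (19, 19): covers {Zone IV, Zone V, Zone IX} → 487
Maximum coverage at β: 522 units per week.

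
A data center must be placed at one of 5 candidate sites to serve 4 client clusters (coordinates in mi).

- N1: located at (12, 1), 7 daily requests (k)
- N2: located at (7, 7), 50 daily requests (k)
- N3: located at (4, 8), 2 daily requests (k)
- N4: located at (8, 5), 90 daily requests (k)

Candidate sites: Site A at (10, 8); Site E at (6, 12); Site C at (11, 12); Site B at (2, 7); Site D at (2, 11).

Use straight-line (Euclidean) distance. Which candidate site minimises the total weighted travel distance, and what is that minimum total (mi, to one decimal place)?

Site A, total 545.6 mi

Total weighted distance at each candidate:
  Site A (10, 8): total = 545.6
  Site E (6, 12): total = 1006.8
  Site C (11, 12): total = 1099.0
  Site B (2, 7): total = 905.3
  Site D (2, 11): total = 1190.0
Minimum is at Site A with total 545.6 mi.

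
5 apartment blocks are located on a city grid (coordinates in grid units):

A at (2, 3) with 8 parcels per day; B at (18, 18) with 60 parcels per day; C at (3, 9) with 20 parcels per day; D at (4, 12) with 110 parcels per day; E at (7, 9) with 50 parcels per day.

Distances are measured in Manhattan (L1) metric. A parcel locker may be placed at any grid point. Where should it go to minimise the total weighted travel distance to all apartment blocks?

Manhattan distance separates: Σwᵢ(|x−xᵢ|+|y−yᵢ|) = Σwᵢ|x−xᵢ| + Σwᵢ|y−yᵢ|, so x and y are optimised independently as 1-D weighted medians.
Total weight W = 248; half = 124.
x-coordinate, sorted with cumulative weight:
  x=2 (A, w=8) cum 8
  x=3 (C, w=20) cum 28
  x=4 (D, w=110) cum 138  ← median
  x=7 (E, w=50) cum 188
  x=18 (B, w=60) cum 248
⇒ x* = 4
y-coordinate, sorted with cumulative weight:
  y=3 (A, w=8) cum 8
  y=9 (C, w=20) cum 28
  y=9 (E, w=50) cum 78
  y=12 (D, w=110) cum 188  ← median
  y=18 (B, w=60) cum 248
⇒ y* = 12

(4, 12)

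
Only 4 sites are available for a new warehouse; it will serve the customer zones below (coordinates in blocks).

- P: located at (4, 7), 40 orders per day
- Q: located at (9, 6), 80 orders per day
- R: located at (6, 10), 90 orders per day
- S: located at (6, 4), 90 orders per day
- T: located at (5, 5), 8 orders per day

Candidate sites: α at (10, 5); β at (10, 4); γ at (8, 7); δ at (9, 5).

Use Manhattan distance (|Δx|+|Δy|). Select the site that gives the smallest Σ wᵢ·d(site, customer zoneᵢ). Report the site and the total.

γ, total 1260 blocks

Total weighted distance at each candidate:
  α (10, 5): total = 1780
  β (10, 4): total = 1908
  γ (8, 7): total = 1260
  δ (9, 5): total = 1472
Minimum is at γ with total 1260 blocks.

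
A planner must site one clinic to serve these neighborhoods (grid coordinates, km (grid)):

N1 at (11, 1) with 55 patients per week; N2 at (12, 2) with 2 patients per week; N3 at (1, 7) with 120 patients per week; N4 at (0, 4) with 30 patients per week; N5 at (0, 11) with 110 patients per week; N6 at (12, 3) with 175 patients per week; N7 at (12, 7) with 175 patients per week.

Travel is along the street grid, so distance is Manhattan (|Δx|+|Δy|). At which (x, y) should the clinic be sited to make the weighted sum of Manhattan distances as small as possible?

(12, 7)

Manhattan distance separates: Σwᵢ(|x−xᵢ|+|y−yᵢ|) = Σwᵢ|x−xᵢ| + Σwᵢ|y−yᵢ|, so x and y are optimised independently as 1-D weighted medians.
Total weight W = 667; half = 333.5.
x-coordinate, sorted with cumulative weight:
  x=0 (N4, w=30) cum 30
  x=0 (N5, w=110) cum 140
  x=1 (N3, w=120) cum 260
  x=11 (N1, w=55) cum 315
  x=12 (N2, w=2) cum 317
  x=12 (N6, w=175) cum 492  ← median
  x=12 (N7, w=175) cum 667
⇒ x* = 12
y-coordinate, sorted with cumulative weight:
  y=1 (N1, w=55) cum 55
  y=2 (N2, w=2) cum 57
  y=3 (N6, w=175) cum 232
  y=4 (N4, w=30) cum 262
  y=7 (N3, w=120) cum 382  ← median
  y=7 (N7, w=175) cum 557
  y=11 (N5, w=110) cum 667
⇒ y* = 7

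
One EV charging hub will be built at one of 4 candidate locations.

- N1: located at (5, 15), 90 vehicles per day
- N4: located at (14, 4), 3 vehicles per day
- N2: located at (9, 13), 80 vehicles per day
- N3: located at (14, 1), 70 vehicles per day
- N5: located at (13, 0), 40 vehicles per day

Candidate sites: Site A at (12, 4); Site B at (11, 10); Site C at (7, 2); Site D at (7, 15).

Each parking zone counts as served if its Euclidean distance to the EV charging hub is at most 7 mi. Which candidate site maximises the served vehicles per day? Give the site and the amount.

Site D, covering 170

Coverage radius r = 7 mi; a point is covered iff (Δx)²+(Δy)² ≤ 7² = 49.
  Site A (12, 4): covers {N4, N3, N5} → 113
  Site B (11, 10): covers {N4, N2} → 83
  Site C (7, 2): covers {N5} → 40
  Site D (7, 15): covers {N1, N2} → 170
Maximum coverage at Site D: 170 vehicles per day.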